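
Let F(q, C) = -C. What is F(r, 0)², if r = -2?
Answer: 0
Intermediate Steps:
F(r, 0)² = (-1*0)² = 0² = 0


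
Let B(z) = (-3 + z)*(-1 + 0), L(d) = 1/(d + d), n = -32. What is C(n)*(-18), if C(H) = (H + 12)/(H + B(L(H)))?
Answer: -4608/371 ≈ -12.420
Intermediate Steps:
L(d) = 1/(2*d)
B(z) = 3 - z (B(z) = (-3 + z)*(-1) = 3 - z)
C(H) = (12 + H)/(3 + H - 1/(2*H)) (C(H) = (H + 12)/(H + (3 - 1/(2*H))) = (12 + H)/(H + (3 - 1/(2*H))) = (12 + H)/(3 + H - 1/(2*H)))
C(n)*(-18) = (2*(-32)*(12 - 32)/(-1 + 2*(-32)*(3 - 32)))*(-18) = (2*(-32)*(-20)/(-1 + 2*(-32)*(-29)))*(-18) = (2*(-32)*(-20)/(-1 + 1856))*(-18) = (2*(-32)*(-20)/1855)*(-18) = (2*(-32)*(1/1855)*(-20))*(-18) = (256/371)*(-18) = -4608/371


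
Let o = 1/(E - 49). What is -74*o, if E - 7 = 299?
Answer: -74/257 ≈ -0.28794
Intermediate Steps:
E = 306 (E = 7 + 299 = 306)
o = 1/257 (o = 1/(306 - 49) = 1/257 ≈ 0.0038911)
-74*o = -74*1/257 = -74/257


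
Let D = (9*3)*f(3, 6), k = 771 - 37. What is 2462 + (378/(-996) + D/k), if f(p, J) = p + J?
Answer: 74993506/30461 ≈ 2462.0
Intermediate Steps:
f(p, J) = J + p
k = 734
D = 243 (D = (9*3)*(6 + 3) = 27*9 = 243)
2462 + (378/(-996) + D/k) = 2462 + (378/(-996) + 243/734) = 2462 + (378*(-1/996) + 243*(1/734)) = 2462 + (-63/166 + 243/734) = 2462 - 1476/30461 = 74993506/30461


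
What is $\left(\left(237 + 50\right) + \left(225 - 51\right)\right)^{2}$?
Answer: $212521$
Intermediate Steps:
$\left(\left(237 + 50\right) + \left(225 - 51\right)\right)^{2} = \left(287 + \left(225 - 51\right)\right)^{2} = \left(287 + 174\right)^{2} = 461^{2} = 212521$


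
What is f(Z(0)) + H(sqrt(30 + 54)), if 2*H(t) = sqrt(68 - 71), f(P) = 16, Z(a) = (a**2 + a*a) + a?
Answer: 16 + I*sqrt(3)/2 ≈ 16.0 + 0.86602*I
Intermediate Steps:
Z(a) = a + 2*a**2 (Z(a) = (a**2 + a**2) + a = 2*a**2 + a = a + 2*a**2)
H(t) = I*sqrt(3)/2 (H(t) = sqrt(68 - 71)/2 = sqrt(-3)/2 = (I*sqrt(3))/2 = I*sqrt(3)/2)
f(Z(0)) + H(sqrt(30 + 54)) = 16 + I*sqrt(3)/2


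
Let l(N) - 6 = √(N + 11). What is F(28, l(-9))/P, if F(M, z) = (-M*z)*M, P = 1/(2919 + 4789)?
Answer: -36258432 - 6043072*√2 ≈ -4.4805e+7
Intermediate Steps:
l(N) = 6 + √(11 + N) (l(N) = 6 + √(N + 11) = 6 + √(11 + N))
P = 1/7708 ≈ 0.00012974
F(M, z) = -z*M² (F(M, z) = (-M*z)*M = -z*M²)
F(28, l(-9))/P = (-1*(6 + √(11 - 9))*28²)/(1/7708) = -1*(6 + √2)*784*7708 = (-4704 - 784*√2)*7708 = -36258432 - 6043072*√2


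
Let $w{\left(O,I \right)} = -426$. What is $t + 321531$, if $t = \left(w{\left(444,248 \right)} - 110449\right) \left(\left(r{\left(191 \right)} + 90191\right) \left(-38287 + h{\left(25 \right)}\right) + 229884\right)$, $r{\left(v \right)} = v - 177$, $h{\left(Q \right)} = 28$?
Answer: $382621111341156$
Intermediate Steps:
$r{\left(v \right)} = -177 + v$ ($r{\left(v \right)} = v - 177 = -177 + v$)
$t = 382621111019625$ ($t = \left(-426 - 110449\right) \left(\left(\left(-177 + 191\right) + 90191\right) \left(-38287 + 28\right) + 229884\right) = - 110875 \left(\left(14 + 90191\right) \left(-38259\right) + 229884\right) = - 110875 \left(90205 \left(-38259\right) + 229884\right) = - 110875 \left(-3451153095 + 229884\right) = \left(-110875\right) \left(-3450923211\right) = 382621111019625$)
$t + 321531 = 382621111019625 + 321531 = 382621111341156$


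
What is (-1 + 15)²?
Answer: 196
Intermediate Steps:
(-1 + 15)² = 14² = 196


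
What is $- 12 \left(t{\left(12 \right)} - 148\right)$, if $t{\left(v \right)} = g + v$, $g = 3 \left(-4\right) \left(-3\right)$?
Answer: $1200$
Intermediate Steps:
$g = 36$ ($g = \left(-12\right) \left(-3\right) = 36$)
$t{\left(v \right)} = 36 + v$
$- 12 \left(t{\left(12 \right)} - 148\right) = - 12 \left(\left(36 + 12\right) - 148\right) = - 12 \left(48 - 148\right) = \left(-12\right) \left(-100\right) = 1200$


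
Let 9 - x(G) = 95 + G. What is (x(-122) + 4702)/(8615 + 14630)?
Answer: 4738/23245 ≈ 0.20383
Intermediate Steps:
x(G) = -86 - G (x(G) = 9 - (95 + G) = 9 + (-95 - G) = -86 - G)
(x(-122) + 4702)/(8615 + 14630) = ((-86 - 1*(-122)) + 4702)/(8615 + 14630) = ((-86 + 122) + 4702)/23245 = (36 + 4702)*(1/23245) = 4738*(1/23245) = 4738/23245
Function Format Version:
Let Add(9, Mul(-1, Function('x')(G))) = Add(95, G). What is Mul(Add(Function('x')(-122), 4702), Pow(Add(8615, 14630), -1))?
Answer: Rational(4738, 23245) ≈ 0.20383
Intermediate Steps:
Function('x')(G) = Add(-86, Mul(-1, G)) (Function('x')(G) = Add(9, Mul(-1, Add(95, G))) = Add(9, Add(-95, Mul(-1, G))) = Add(-86, Mul(-1, G)))
Mul(Add(Function('x')(-122), 4702), Pow(Add(8615, 14630), -1)) = Mul(Add(Add(-86, Mul(-1, -122)), 4702), Pow(Add(8615, 14630), -1)) = Mul(Add(Add(-86, 122), 4702), Pow(23245, -1)) = Mul(Add(36, 4702), Rational(1, 23245)) = Mul(4738, Rational(1, 23245)) = Rational(4738, 23245)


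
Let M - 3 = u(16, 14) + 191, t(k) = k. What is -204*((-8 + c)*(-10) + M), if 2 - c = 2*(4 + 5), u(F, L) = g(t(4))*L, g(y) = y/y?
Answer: -91392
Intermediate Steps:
g(y) = 1
u(F, L) = L (u(F, L) = 1*L = L)
c = -16 (c = 2 - 2*(4 + 5) = 2 - 2*9 = 2 - 1*18 = 2 - 18 = -16)
M = 208 (M = 3 + (14 + 191) = 3 + 205 = 208)
-204*((-8 + c)*(-10) + M) = -204*((-8 - 16)*(-10) + 208) = -204*(-24*(-10) + 208) = -204*(240 + 208) = -204*448 = -91392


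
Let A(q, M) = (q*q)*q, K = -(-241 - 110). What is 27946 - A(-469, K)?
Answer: 103189655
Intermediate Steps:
K = 351 (K = -1*(-351) = 351)
A(q, M) = q³ (A(q, M) = q²*q = q³)
27946 - A(-469, K) = 27946 - 1*(-469)³ = 27946 - 1*(-103161709) = 27946 + 103161709 = 103189655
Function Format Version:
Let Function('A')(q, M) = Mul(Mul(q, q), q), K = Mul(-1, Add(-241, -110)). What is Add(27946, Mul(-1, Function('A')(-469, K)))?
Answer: 103189655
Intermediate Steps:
K = 351 (K = Mul(-1, -351) = 351)
Function('A')(q, M) = Pow(q, 3) (Function('A')(q, M) = Mul(Pow(q, 2), q) = Pow(q, 3))
Add(27946, Mul(-1, Function('A')(-469, K))) = Add(27946, Mul(-1, Pow(-469, 3))) = Add(27946, Mul(-1, -103161709)) = Add(27946, 103161709) = 103189655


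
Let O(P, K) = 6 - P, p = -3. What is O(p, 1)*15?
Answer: 135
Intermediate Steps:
O(p, 1)*15 = (6 - 1*(-3))*15 = (6 + 3)*15 = 9*15 = 135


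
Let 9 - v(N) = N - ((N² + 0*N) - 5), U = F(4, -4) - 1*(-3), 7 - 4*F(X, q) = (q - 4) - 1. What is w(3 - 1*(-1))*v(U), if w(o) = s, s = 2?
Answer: 92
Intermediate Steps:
F(X, q) = 3 - q/4 (F(X, q) = 7/4 - ((q - 4) - 1)/4 = 7/4 - ((-4 + q) - 1)/4 = 7/4 - (-5 + q)/4 = 7/4 + (5/4 - q/4) = 3 - q/4)
w(o) = 2
U = 7 (U = (3 - ¼*(-4)) - 1*(-3) = (3 + 1) + 3 = 4 + 3 = 7)
v(N) = 4 + N² - N (v(N) = 9 - (N - ((N² + 0*N) - 5)) = 9 - (N - ((N² + 0) - 5)) = 9 - (N - (N² - 5)) = 9 - (N - (-5 + N²)) = 9 - (N + (5 - N²)) = 9 - (5 + N - N²) = 9 + (-5 + N² - N) = 4 + N² - N)
w(3 - 1*(-1))*v(U) = 2*(4 + 7² - 1*7) = 2*(4 + 49 - 7) = 2*46 = 92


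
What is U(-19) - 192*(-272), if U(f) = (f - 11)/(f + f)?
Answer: 992271/19 ≈ 52225.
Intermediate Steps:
U(f) = (-11 + f)/(2*f) (U(f) = (-11 + f)/((2*f)) = (-11 + f)*(1/(2*f)) = (-11 + f)/(2*f))
U(-19) - 192*(-272) = (1/2)*(-11 - 19)/(-19) - 192*(-272) = (1/2)*(-1/19)*(-30) + 52224 = 15/19 + 52224 = 992271/19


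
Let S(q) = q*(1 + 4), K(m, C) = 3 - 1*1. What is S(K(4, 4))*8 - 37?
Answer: 43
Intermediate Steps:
K(m, C) = 2 (K(m, C) = 3 - 1 = 2)
S(q) = 5*q (S(q) = q*5 = 5*q)
S(K(4, 4))*8 - 37 = (5*2)*8 - 37 = 10*8 - 37 = 80 - 37 = 43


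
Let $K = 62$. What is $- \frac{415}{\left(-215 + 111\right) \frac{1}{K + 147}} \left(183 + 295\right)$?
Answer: $\frac{20729665}{52} \approx 3.9865 \cdot 10^{5}$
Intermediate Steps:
$- \frac{415}{\left(-215 + 111\right) \frac{1}{K + 147}} \left(183 + 295\right) = - \frac{415}{\left(-215 + 111\right) \frac{1}{62 + 147}} \left(183 + 295\right) = - \frac{415}{\left(-104\right) \frac{1}{209}} \cdot 478 = - \frac{415}{- \frac{104}{209}} \cdot 478 = \left(-415\right) \left(- \frac{209}{104}\right) 478 = \frac{86735}{104} \cdot 478 = \frac{20729665}{52}$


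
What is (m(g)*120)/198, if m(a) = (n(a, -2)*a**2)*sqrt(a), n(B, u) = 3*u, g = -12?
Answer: -11520*I*sqrt(3)/11 ≈ -1813.9*I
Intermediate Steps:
m(a) = -6*a**(5/2) (m(a) = ((3*(-2))*a**2)*sqrt(a) = (-6*a**2)*sqrt(a) = -6*a**(5/2))
(m(g)*120)/198 = (-1728*I*sqrt(3)*120)/198 = (-1728*I*sqrt(3)*120)*(1/198) = -207360*I*sqrt(3)*(1/198) = -11520*I*sqrt(3)/11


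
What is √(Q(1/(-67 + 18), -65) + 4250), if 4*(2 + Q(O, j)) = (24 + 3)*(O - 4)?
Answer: 3*√91921/14 ≈ 64.968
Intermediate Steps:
Q(O, j) = -29 + 27*O/4 (Q(O, j) = -2 + ((24 + 3)*(O - 4))/4 = -2 + (27*(-4 + O))/4 = -2 + (-108 + 27*O)/4 = -2 + (-27 + 27*O/4) = -29 + 27*O/4)
√(Q(1/(-67 + 18), -65) + 4250) = √((-29 + 27/(4*(-67 + 18))) + 4250) = √((-29 + (27/4)/(-49)) + 4250) = √((-29 + (27/4)*(-1/49)) + 4250) = √((-29 - 27/196) + 4250) = √(-5711/196 + 4250) = √(827289/196) = 3*√91921/14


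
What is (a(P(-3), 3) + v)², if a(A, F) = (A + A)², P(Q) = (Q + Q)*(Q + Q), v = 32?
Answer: 27206656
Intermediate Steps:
P(Q) = 4*Q² (P(Q) = (2*Q)*(2*Q) = 4*Q²)
a(A, F) = 4*A² (a(A, F) = (2*A)² = 4*A²)
(a(P(-3), 3) + v)² = (4*(4*(-3)²)² + 32)² = (4*(4*9)² + 32)² = (4*36² + 32)² = (4*1296 + 32)² = (5184 + 32)² = 5216² = 27206656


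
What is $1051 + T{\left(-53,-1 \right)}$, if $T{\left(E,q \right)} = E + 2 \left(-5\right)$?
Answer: $988$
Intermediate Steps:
$T{\left(E,q \right)} = -10 + E$ ($T{\left(E,q \right)} = E - 10 = -10 + E$)
$1051 + T{\left(-53,-1 \right)} = 1051 - 63 = 988$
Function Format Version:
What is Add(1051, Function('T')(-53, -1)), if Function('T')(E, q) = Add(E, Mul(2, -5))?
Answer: 988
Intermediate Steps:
Function('T')(E, q) = Add(-10, E) (Function('T')(E, q) = Add(E, -10) = Add(-10, E))
Add(1051, Function('T')(-53, -1)) = Add(1051, Add(-10, -53)) = Add(1051, -63) = 988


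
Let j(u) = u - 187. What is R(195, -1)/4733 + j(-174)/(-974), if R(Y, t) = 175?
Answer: 1879063/4609942 ≈ 0.40761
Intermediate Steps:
j(u) = -187 + u
R(195, -1)/4733 + j(-174)/(-974) = 175/4733 + (-187 - 174)/(-974) = 175*(1/4733) - 361*(-1/974) = 175/4733 + 361/974 = 1879063/4609942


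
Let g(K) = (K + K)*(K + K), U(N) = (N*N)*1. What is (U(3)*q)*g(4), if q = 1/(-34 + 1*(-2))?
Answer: -16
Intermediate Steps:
U(N) = N**2 (U(N) = N**2*1 = N**2)
q = -1/36 (q = 1/(-34 - 2) = 1/(-36) = -1/36 ≈ -0.027778)
g(K) = 4*K**2 (g(K) = (2*K)*(2*K) = 4*K**2)
(U(3)*q)*g(4) = (3**2*(-1/36))*(4*4**2) = (9*(-1/36))*(4*16) = -1/4*64 = -16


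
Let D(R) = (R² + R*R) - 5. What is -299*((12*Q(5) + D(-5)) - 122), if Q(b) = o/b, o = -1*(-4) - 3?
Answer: 111527/5 ≈ 22305.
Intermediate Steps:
D(R) = -5 + 2*R² (D(R) = (R² + R²) - 5 = 2*R² - 5 = -5 + 2*R²)
o = 1 (o = 4 - 3 = 1)
Q(b) = 1/b
-299*((12*Q(5) + D(-5)) - 122) = -299*((12/5 + (-5 + 2*(-5)²)) - 122) = -299*((12*(⅕) + (-5 + 2*25)) - 122) = -299*((12/5 + (-5 + 50)) - 122) = -299*((12/5 + 45) - 122) = -299*(237/5 - 122) = -299*(-373/5) = 111527/5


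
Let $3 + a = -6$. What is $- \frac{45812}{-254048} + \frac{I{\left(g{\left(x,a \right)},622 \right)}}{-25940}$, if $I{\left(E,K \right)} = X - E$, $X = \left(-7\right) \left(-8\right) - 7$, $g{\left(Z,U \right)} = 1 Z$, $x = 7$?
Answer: $\frac{73605829}{411875320} \approx 0.17871$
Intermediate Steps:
$a = -9$ ($a = -3 - 6 = -9$)
$g{\left(Z,U \right)} = Z$
$X = 49$ ($X = 56 - 7 = 49$)
$I{\left(E,K \right)} = 49 - E$
$- \frac{45812}{-254048} + \frac{I{\left(g{\left(x,a \right)},622 \right)}}{-25940} = - \frac{45812}{-254048} + \frac{49 - 7}{-25940} = \left(-45812\right) \left(- \frac{1}{254048}\right) + \left(49 - 7\right) \left(- \frac{1}{25940}\right) = \frac{11453}{63512} + 42 \left(- \frac{1}{25940}\right) = \frac{11453}{63512} - \frac{21}{12970} = \frac{73605829}{411875320}$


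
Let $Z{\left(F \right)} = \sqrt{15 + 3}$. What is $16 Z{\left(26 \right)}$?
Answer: $48 \sqrt{2} \approx 67.882$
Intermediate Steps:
$Z{\left(F \right)} = 3 \sqrt{2}$ ($Z{\left(F \right)} = \sqrt{18} = 3 \sqrt{2}$)
$16 Z{\left(26 \right)} = 16 \cdot 3 \sqrt{2} = 48 \sqrt{2}$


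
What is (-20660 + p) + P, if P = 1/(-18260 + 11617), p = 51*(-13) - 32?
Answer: -141861266/6643 ≈ -21355.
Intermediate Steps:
p = -695 (p = -663 - 32 = -695)
P = -1/6643 (P = 1/(-6643) = -1/6643 ≈ -0.00015053)
(-20660 + p) + P = (-20660 - 695) - 1/6643 = -21355 - 1/6643 = -141861266/6643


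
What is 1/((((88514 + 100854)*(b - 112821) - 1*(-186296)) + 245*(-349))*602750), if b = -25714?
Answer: -1/15812540539894750 ≈ -6.3241e-17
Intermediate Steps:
1/((((88514 + 100854)*(b - 112821) - 1*(-186296)) + 245*(-349))*602750) = 1/((((88514 + 100854)*(-25714 - 112821) - 1*(-186296)) + 245*(-349))*602750) = (1/602750)/((189368*(-138535) + 186296) - 85505) = (1/602750)/((-26234095880 + 186296) - 85505) = (1/602750)/(-26233909584 - 85505) = (1/602750)/(-26233995089) = -1/26233995089*1/602750 = -1/15812540539894750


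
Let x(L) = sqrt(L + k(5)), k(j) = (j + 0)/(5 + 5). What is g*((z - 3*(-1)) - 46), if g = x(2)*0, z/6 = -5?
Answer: 0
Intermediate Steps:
z = -30 (z = 6*(-5) = -30)
k(j) = j/10
x(L) = sqrt(1/2 + L) (x(L) = sqrt(L + (1/10)*5) = sqrt(L + 1/2) = sqrt(1/2 + L))
g = 0 (g = (sqrt(2 + 4*2)/2)*0 = (sqrt(2 + 8)/2)*0 = (sqrt(10)/2)*0 = 0)
g*((z - 3*(-1)) - 46) = 0*((-30 - 3*(-1)) - 46) = 0*((-30 + 3) - 46) = 0*(-27 - 46) = 0*(-73) = 0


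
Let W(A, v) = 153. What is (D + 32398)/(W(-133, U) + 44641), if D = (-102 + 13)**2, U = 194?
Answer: 40319/44794 ≈ 0.90010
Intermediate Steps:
D = 7921 (D = (-89)**2 = 7921)
(D + 32398)/(W(-133, U) + 44641) = (7921 + 32398)/(153 + 44641) = 40319/44794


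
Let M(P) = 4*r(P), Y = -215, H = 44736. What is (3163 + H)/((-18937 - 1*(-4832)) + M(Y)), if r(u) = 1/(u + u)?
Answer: -10298285/3032577 ≈ -3.3959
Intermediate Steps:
r(u) = 1/(2*u)
M(P) = 2/P (M(P) = 4*(1/(2*P)) = 2/P)
(3163 + H)/((-18937 - 1*(-4832)) + M(Y)) = (3163 + 44736)/((-18937 - 1*(-4832)) + 2/(-215)) = 47899/((-18937 + 4832) + 2*(-1/215)) = 47899/(-14105 - 2/215) = 47899/(-3032577/215) = 47899*(-215/3032577) = -10298285/3032577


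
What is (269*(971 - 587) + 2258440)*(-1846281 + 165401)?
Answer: -3969794807680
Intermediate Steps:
(269*(971 - 587) + 2258440)*(-1846281 + 165401) = (269*384 + 2258440)*(-1680880) = (103296 + 2258440)*(-1680880) = 2361736*(-1680880) = -3969794807680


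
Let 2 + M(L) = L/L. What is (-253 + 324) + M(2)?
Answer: 70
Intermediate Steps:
M(L) = -1 (M(L) = -2 + L/L = -2 + 1 = -1)
(-253 + 324) + M(2) = (-253 + 324) - 1 = 71 - 1 = 70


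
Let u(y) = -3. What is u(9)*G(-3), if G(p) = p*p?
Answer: -27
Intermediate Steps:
G(p) = p²
u(9)*G(-3) = -3*(-3)² = -3*9 = -27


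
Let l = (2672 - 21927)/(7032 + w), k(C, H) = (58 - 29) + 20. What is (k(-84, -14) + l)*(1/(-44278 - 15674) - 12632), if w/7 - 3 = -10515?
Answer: -2484218287240495/3989925504 ≈ -6.2262e+5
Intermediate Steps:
w = -73584 (w = 21 + 7*(-10515) = 21 - 73605 = -73584)
k(C, H) = 49 (k(C, H) = 29 + 20 = 49)
l = 19255/66552 (l = (2672 - 21927)/(7032 - 73584) = -19255/(-66552) = -19255*(-1/66552) = 19255/66552 ≈ 0.28932)
(k(-84, -14) + l)*(1/(-44278 - 15674) - 12632) = (49 + 19255/66552)*(1/(-44278 - 15674) - 12632) = 3280303*(1/(-59952) - 12632)/66552 = 3280303*(-1/59952 - 12632)/66552 = (3280303/66552)*(-757313665/59952) = -2484218287240495/3989925504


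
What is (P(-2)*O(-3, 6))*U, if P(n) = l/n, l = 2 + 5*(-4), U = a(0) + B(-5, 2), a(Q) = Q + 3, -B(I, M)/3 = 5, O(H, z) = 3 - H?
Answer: -648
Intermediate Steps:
B(I, M) = -15 (B(I, M) = -3*5 = -15)
a(Q) = 3 + Q
U = -12 (U = (3 + 0) - 15 = 3 - 15 = -12)
l = -18 (l = 2 - 20 = -18)
P(n) = -18/n
(P(-2)*O(-3, 6))*U = ((-18/(-2))*(3 - 1*(-3)))*(-12) = ((-18*(-½))*(3 + 3))*(-12) = (9*6)*(-12) = 54*(-12) = -648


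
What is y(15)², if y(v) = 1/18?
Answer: 1/324 ≈ 0.0030864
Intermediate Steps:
y(v) = 1/18
y(15)² = (1/18)² = 1/324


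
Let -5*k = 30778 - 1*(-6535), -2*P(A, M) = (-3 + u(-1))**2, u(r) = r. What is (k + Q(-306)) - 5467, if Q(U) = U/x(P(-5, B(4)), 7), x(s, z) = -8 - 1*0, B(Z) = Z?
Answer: -257827/20 ≈ -12891.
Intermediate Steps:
P(A, M) = -8 (P(A, M) = -(-3 - 1)**2/2 = -1/2*(-4)**2 = -1/2*16 = -8)
x(s, z) = -8 (x(s, z) = -8 + 0 = -8)
k = -37313/5 (k = -(30778 - 1*(-6535))/5 = -(30778 + 6535)/5 = -1/5*37313 = -37313/5 ≈ -7462.6)
Q(U) = -U/8 (Q(U) = U/(-8) = U*(-1/8) = -U/8)
(k + Q(-306)) - 5467 = (-37313/5 - 1/8*(-306)) - 5467 = (-37313/5 + 153/4) - 5467 = -148487/20 - 5467 = -257827/20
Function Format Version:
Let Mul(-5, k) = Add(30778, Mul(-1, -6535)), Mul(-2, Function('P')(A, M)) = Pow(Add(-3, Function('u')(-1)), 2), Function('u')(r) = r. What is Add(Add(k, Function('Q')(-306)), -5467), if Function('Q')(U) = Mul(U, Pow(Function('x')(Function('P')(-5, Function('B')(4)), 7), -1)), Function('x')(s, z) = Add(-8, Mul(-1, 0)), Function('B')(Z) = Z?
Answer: Rational(-257827, 20) ≈ -12891.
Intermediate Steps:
Function('P')(A, M) = -8 (Function('P')(A, M) = Mul(Rational(-1, 2), Pow(Add(-3, -1), 2)) = Mul(Rational(-1, 2), Pow(-4, 2)) = Mul(Rational(-1, 2), 16) = -8)
Function('x')(s, z) = -8 (Function('x')(s, z) = Add(-8, 0) = -8)
k = Rational(-37313, 5) (k = Mul(Rational(-1, 5), Add(30778, Mul(-1, -6535))) = Mul(Rational(-1, 5), Add(30778, 6535)) = Mul(Rational(-1, 5), 37313) = Rational(-37313, 5) ≈ -7462.6)
Function('Q')(U) = Mul(Rational(-1, 8), U) (Function('Q')(U) = Mul(U, Pow(-8, -1)) = Mul(U, Rational(-1, 8)) = Mul(Rational(-1, 8), U))
Add(Add(k, Function('Q')(-306)), -5467) = Add(Add(Rational(-37313, 5), Mul(Rational(-1, 8), -306)), -5467) = Add(Add(Rational(-37313, 5), Rational(153, 4)), -5467) = Add(Rational(-148487, 20), -5467) = Rational(-257827, 20)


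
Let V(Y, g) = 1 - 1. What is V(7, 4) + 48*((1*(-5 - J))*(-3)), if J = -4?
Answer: 144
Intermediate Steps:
V(Y, g) = 0
V(7, 4) + 48*((1*(-5 - J))*(-3)) = 0 + 48*((1*(-5 - 1*(-4)))*(-3)) = 0 + 48*((1*(-5 + 4))*(-3)) = 0 + 48*((1*(-1))*(-3)) = 0 + 48*(-1*(-3)) = 0 + 48*3 = 0 + 144 = 144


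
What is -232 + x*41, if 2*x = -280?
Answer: -5972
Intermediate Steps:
x = -140 (x = (½)*(-280) = -140)
-232 + x*41 = -232 - 140*41 = -232 - 5740 = -5972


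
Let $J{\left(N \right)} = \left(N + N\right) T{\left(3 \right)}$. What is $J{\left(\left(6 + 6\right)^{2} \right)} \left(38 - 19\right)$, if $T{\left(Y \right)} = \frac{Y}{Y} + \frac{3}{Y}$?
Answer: $10944$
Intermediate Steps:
$T{\left(Y \right)} = 1 + \frac{3}{Y}$
$J{\left(N \right)} = 4 N$ ($J{\left(N \right)} = \left(N + N\right) \frac{3 + 3}{3} = 2 N \frac{1}{3} \cdot 6 = 2 N 2 = 4 N$)
$J{\left(\left(6 + 6\right)^{2} \right)} \left(38 - 19\right) = 4 \left(6 + 6\right)^{2} \left(38 - 19\right) = 4 \cdot 12^{2} \cdot 19 = 4 \cdot 144 \cdot 19 = 576 \cdot 19 = 10944$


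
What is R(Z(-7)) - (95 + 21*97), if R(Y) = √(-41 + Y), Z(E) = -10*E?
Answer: -2132 + √29 ≈ -2126.6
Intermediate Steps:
R(Z(-7)) - (95 + 21*97) = √(-41 - 10*(-7)) - (95 + 21*97) = √(-41 + 70) - (95 + 2037) = √29 - 1*2132 = √29 - 2132 = -2132 + √29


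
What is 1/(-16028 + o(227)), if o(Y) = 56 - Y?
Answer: -1/16199 ≈ -6.1732e-5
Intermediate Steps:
1/(-16028 + o(227)) = 1/(-16028 + (56 - 1*227)) = 1/(-16028 + (56 - 227)) = 1/(-16028 - 171) = 1/(-16199) = -1/16199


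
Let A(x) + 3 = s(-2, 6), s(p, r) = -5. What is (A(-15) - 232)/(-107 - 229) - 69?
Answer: -478/7 ≈ -68.286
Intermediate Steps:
A(x) = -8 (A(x) = -3 - 5 = -8)
(A(-15) - 232)/(-107 - 229) - 69 = (-8 - 232)/(-107 - 229) - 69 = -240/(-336) - 69 = -240*(-1/336) - 69 = 5/7 - 69 = -478/7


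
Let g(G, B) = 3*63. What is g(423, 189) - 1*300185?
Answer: -299996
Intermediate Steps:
g(G, B) = 189
g(423, 189) - 1*300185 = 189 - 1*300185 = 189 - 300185 = -299996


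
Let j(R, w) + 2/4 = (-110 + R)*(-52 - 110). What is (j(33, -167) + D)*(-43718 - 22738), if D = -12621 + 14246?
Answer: -936929916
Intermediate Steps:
D = 1625
j(R, w) = 35639/2 - 162*R (j(R, w) = -1/2 + (-110 + R)*(-52 - 110) = -1/2 + (-110 + R)*(-162) = -1/2 + (17820 - 162*R) = 35639/2 - 162*R)
(j(33, -167) + D)*(-43718 - 22738) = ((35639/2 - 162*33) + 1625)*(-43718 - 22738) = ((35639/2 - 5346) + 1625)*(-66456) = (24947/2 + 1625)*(-66456) = (28197/2)*(-66456) = -936929916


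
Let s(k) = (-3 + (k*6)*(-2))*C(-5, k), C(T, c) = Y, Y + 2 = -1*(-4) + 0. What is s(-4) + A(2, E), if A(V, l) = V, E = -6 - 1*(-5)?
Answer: 92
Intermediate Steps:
E = -1 (E = -6 + 5 = -1)
Y = 2 (Y = -2 + (-1*(-4) + 0) = -2 + (4 + 0) = -2 + 4 = 2)
C(T, c) = 2
s(k) = -6 - 24*k (s(k) = (-3 + (k*6)*(-2))*2 = (-3 + (6*k)*(-2))*2 = (-3 - 12*k)*2 = -6 - 24*k)
s(-4) + A(2, E) = (-6 - 24*(-4)) + 2 = (-6 + 96) + 2 = 90 + 2 = 92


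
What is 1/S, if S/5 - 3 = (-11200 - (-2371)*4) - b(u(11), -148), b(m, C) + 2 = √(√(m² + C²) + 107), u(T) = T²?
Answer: -5008805354/42848763454255 - 1711*√36545/42848763454255 + 2927414*√(107 + √36545)/42848763454255 + √36545*√(107 + √36545)/42848763454255 ≈ -0.00011572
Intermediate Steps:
b(m, C) = -2 + √(107 + √(C² + m²)) (b(m, C) = -2 + √(√(m² + C²) + 107) = -2 + √(√(C² + m²) + 107) = -2 + √(107 + √(C² + m²)))
S = -8555 - 5*√(107 + √36545) (S = 15 + 5*((-11200 - (-2371)*4) - (-2 + √(107 + √((-148)² + (11²)²)))) = 15 + 5*((-11200 - 1*(-9484)) - (-2 + √(107 + √(21904 + 121²)))) = 15 + 5*((-11200 + 9484) - (-2 + √(107 + √(21904 + 14641)))) = 15 + 5*(-1716 - (-2 + √(107 + √36545))) = 15 + 5*(-1716 + (2 - √(107 + √36545))) = 15 + 5*(-1714 - √(107 + √36545)) = 15 + (-8570 - 5*√(107 + √36545)) = -8555 - 5*√(107 + √36545) ≈ -8641.3)
1/S = 1/(-8555 - 5*√(107 + √36545))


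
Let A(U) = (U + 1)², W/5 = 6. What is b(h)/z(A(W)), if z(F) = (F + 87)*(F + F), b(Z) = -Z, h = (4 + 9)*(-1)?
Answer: 13/2014256 ≈ 6.4540e-6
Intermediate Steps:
W = 30 (W = 5*6 = 30)
A(U) = (1 + U)²
h = -13 (h = 13*(-1) = -13)
z(F) = 2*F*(87 + F) (z(F) = (87 + F)*(2*F) = 2*F*(87 + F))
b(h)/z(A(W)) = (-1*(-13))/((2*(1 + 30)²*(87 + (1 + 30)²))) = 13/((2*31²*(87 + 31²))) = 13/((2*961*(87 + 961))) = 13/((2*961*1048)) = 13/2014256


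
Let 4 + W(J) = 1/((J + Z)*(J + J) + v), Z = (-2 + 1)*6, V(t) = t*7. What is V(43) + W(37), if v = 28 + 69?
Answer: 710128/2391 ≈ 297.00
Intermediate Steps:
V(t) = 7*t
Z = -6 (Z = -1*6 = -6)
v = 97
W(J) = -4 + 1/(97 + 2*J*(-6 + J)) (W(J) = -4 + 1/((J - 6)*(J + J) + 97) = -4 + 1/((-6 + J)*(2*J) + 97) = -4 + 1/(2*J*(-6 + J) + 97) = -4 + 1/(97 + 2*J*(-6 + J)))
V(43) + W(37) = 7*43 + (-387 - 8*37**2 + 48*37)/(97 - 12*37 + 2*37**2) = 301 + (-387 - 8*1369 + 1776)/(97 - 444 + 2*1369) = 301 + (-387 - 10952 + 1776)/(97 - 444 + 2738) = 301 - 9563/2391 = 710128/2391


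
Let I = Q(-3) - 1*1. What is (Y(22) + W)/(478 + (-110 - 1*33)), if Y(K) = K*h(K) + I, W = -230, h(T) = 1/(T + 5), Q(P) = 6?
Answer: -6053/9045 ≈ -0.66921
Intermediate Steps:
I = 5 (I = 6 - 1*1 = 6 - 1 = 5)
h(T) = 1/(5 + T)
Y(K) = 5 + K/(5 + K) (Y(K) = K/(5 + K) + 5 = 5 + K/(5 + K))
(Y(22) + W)/(478 + (-110 - 1*33)) = ((25 + 6*22)/(5 + 22) - 230)/(478 + (-110 - 1*33)) = ((25 + 132)/27 - 230)/(478 + (-110 - 33)) = ((1/27)*157 - 230)/(478 - 143) = (157/27 - 230)/335 = -6053/27*1/335 = -6053/9045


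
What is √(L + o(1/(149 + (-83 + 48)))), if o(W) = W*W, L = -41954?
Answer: I*√545234183/114 ≈ 204.83*I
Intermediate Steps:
o(W) = W²
√(L + o(1/(149 + (-83 + 48)))) = √(-41954 + (1/(149 + (-83 + 48)))²) = √(-41954 + (1/(149 - 35))²) = √(-41954 + (1/114)²) = √(-41954 + 1/12996) = √(-545234183/12996) = I*√545234183/114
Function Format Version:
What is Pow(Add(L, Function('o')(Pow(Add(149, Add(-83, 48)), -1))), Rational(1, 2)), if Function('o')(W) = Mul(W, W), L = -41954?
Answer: Mul(Rational(1, 114), I, Pow(545234183, Rational(1, 2))) ≈ Mul(204.83, I)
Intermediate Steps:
Function('o')(W) = Pow(W, 2)
Pow(Add(L, Function('o')(Pow(Add(149, Add(-83, 48)), -1))), Rational(1, 2)) = Pow(Add(-41954, Pow(Pow(Add(149, Add(-83, 48)), -1), 2)), Rational(1, 2)) = Pow(Add(-41954, Pow(Pow(Add(149, -35), -1), 2)), Rational(1, 2)) = Pow(Add(-41954, Pow(Pow(114, -1), 2)), Rational(1, 2)) = Pow(Add(-41954, Pow(Rational(1, 114), 2)), Rational(1, 2)) = Pow(Add(-41954, Rational(1, 12996)), Rational(1, 2)) = Pow(Rational(-545234183, 12996), Rational(1, 2)) = Mul(Rational(1, 114), I, Pow(545234183, Rational(1, 2)))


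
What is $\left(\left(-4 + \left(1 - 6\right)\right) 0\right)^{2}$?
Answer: $0$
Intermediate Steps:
$\left(\left(-4 + \left(1 - 6\right)\right) 0\right)^{2} = \left(\left(-4 - 5\right) 0\right)^{2} = \left(\left(-9\right) 0\right)^{2} = 0^{2} = 0$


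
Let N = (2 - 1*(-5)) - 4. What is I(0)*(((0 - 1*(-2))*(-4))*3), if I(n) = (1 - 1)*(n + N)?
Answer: 0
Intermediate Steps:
N = 3 (N = (2 + 5) - 4 = 7 - 4 = 3)
I(n) = 0 (I(n) = (1 - 1)*(n + 3) = 0*(3 + n) = 0)
I(0)*(((0 - 1*(-2))*(-4))*3) = 0*(((0 - 1*(-2))*(-4))*3) = 0*(((0 + 2)*(-4))*3) = 0*((2*(-4))*3) = 0*(-8*3) = 0*(-24) = 0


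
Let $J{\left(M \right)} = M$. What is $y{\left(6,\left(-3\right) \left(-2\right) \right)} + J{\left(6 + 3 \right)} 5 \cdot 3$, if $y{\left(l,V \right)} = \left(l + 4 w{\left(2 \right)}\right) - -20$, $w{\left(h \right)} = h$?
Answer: $169$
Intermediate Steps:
$y{\left(l,V \right)} = 28 + l$ ($y{\left(l,V \right)} = \left(l + 4 \cdot 2\right) - -20 = \left(l + 8\right) + 20 = \left(8 + l\right) + 20 = 28 + l$)
$y{\left(6,\left(-3\right) \left(-2\right) \right)} + J{\left(6 + 3 \right)} 5 \cdot 3 = \left(28 + 6\right) + \left(6 + 3\right) 5 \cdot 3 = 34 + 9 \cdot 5 \cdot 3 = 34 + 45 \cdot 3 = 34 + 135 = 169$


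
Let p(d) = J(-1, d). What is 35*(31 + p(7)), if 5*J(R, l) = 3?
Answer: 1106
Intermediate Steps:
J(R, l) = ⅗ (J(R, l) = (⅕)*3 = ⅗)
p(d) = ⅗
35*(31 + p(7)) = 35*(31 + ⅗) = 35*(158/5) = 1106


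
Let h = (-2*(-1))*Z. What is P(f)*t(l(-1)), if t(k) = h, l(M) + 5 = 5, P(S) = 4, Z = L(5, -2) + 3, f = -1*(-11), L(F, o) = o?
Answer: 8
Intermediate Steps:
f = 11
Z = 1 (Z = -2 + 3 = 1)
l(M) = 0 (l(M) = -5 + 5 = 0)
h = 2 (h = -2*(-1)*1 = 2*1 = 2)
t(k) = 2
P(f)*t(l(-1)) = 4*2 = 8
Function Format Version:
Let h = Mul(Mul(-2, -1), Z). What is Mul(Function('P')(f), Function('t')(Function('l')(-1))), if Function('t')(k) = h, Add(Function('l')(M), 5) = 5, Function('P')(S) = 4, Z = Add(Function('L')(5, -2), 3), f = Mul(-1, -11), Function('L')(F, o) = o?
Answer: 8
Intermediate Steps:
f = 11
Z = 1 (Z = Add(-2, 3) = 1)
Function('l')(M) = 0 (Function('l')(M) = Add(-5, 5) = 0)
h = 2 (h = Mul(Mul(-2, -1), 1) = Mul(2, 1) = 2)
Function('t')(k) = 2
Mul(Function('P')(f), Function('t')(Function('l')(-1))) = Mul(4, 2) = 8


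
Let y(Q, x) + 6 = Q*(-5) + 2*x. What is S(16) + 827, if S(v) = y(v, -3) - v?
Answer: 719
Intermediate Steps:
y(Q, x) = -6 - 5*Q + 2*x (y(Q, x) = -6 + (Q*(-5) + 2*x) = -6 + (-5*Q + 2*x) = -6 - 5*Q + 2*x)
S(v) = -12 - 6*v (S(v) = (-6 - 5*v + 2*(-3)) - v = (-6 - 5*v - 6) - v = (-12 - 5*v) - v = -12 - 6*v)
S(16) + 827 = (-12 - 6*16) + 827 = (-12 - 96) + 827 = -108 + 827 = 719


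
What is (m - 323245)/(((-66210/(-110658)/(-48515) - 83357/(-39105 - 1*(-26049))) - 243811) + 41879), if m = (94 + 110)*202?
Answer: 658952068380549888/471779596123952807 ≈ 1.3967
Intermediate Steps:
m = 41208 (m = 204*202 = 41208)
(m - 323245)/(((-66210/(-110658)/(-48515) - 83357/(-39105 - 1*(-26049))) - 243811) + 41879) = (41208 - 323245)/(((-66210/(-110658)/(-48515) - 83357/(-39105 - 1*(-26049))) - 243811) + 41879) = -282037/(((-66210*(-1/110658)*(-1/48515) - 83357/(-39105 + 26049)) - 243811) + 41879) = -282037/((((11035/18443)*(-1/48515) - 83357/(-13056)) - 243811) + 41879) = -282037/(((-2207/178952429 - 83357*(-1/13056)) - 243811) + 41879) = -282037/(((-2207/178952429 + 83357/13056) - 243811) + 41879) = -282037/((14916908809561/2336402913024 - 243811) + 41879) = -282037/(-569625813718484903/2336402913024 + 41879) = -282037/(-471779596123952807/2336402913024) = -282037*(-2336402913024/471779596123952807) = 658952068380549888/471779596123952807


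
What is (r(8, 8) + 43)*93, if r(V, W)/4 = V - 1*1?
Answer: 6603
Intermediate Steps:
r(V, W) = -4 + 4*V (r(V, W) = 4*(V - 1*1) = 4*(V - 1) = 4*(-1 + V) = -4 + 4*V)
(r(8, 8) + 43)*93 = ((-4 + 4*8) + 43)*93 = ((-4 + 32) + 43)*93 = (28 + 43)*93 = 71*93 = 6603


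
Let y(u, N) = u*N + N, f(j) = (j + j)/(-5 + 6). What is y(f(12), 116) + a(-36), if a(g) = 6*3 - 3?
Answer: 2915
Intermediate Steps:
f(j) = 2*j (f(j) = (2*j)/1 = (2*j)*1 = 2*j)
y(u, N) = N + N*u (y(u, N) = N*u + N = N + N*u)
a(g) = 15 (a(g) = 18 - 3 = 15)
y(f(12), 116) + a(-36) = 116*(1 + 2*12) + 15 = 116*(1 + 24) + 15 = 116*25 + 15 = 2900 + 15 = 2915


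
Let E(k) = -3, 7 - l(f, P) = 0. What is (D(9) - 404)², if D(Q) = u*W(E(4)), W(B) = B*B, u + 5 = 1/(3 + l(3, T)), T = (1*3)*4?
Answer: 20079361/100 ≈ 2.0079e+5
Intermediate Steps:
T = 12 (T = 3*4 = 12)
l(f, P) = 7 (l(f, P) = 7 - 1*0 = 7 + 0 = 7)
u = -49/10 (u = -5 + 1/(3 + 7) = -5 + 1/10 = -5 + ⅒ = -49/10 ≈ -4.9000)
W(B) = B²
D(Q) = -441/10 (D(Q) = -49/10*(-3)² = -49/10*9 = -441/10)
(D(9) - 404)² = (-441/10 - 404)² = (-4481/10)² = 20079361/100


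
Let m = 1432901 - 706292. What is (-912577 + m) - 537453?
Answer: -723421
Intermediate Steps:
m = 726609
(-912577 + m) - 537453 = (-912577 + 726609) - 537453 = -185968 - 537453 = -723421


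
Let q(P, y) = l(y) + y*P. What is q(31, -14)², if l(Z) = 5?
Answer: 184041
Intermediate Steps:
q(P, y) = 5 + P*y (q(P, y) = 5 + y*P = 5 + P*y)
q(31, -14)² = (5 + 31*(-14))² = (5 - 434)² = (-429)² = 184041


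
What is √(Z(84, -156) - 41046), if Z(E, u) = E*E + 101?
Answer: I*√33889 ≈ 184.09*I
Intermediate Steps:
Z(E, u) = 101 + E² (Z(E, u) = E² + 101 = 101 + E²)
√(Z(84, -156) - 41046) = √((101 + 84²) - 41046) = √((101 + 7056) - 41046) = √(7157 - 41046) = √(-33889) = I*√33889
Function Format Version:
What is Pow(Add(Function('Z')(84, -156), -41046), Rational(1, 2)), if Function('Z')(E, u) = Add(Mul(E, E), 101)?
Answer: Mul(I, Pow(33889, Rational(1, 2))) ≈ Mul(184.09, I)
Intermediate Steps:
Function('Z')(E, u) = Add(101, Pow(E, 2)) (Function('Z')(E, u) = Add(Pow(E, 2), 101) = Add(101, Pow(E, 2)))
Pow(Add(Function('Z')(84, -156), -41046), Rational(1, 2)) = Pow(Add(Add(101, Pow(84, 2)), -41046), Rational(1, 2)) = Pow(Add(Add(101, 7056), -41046), Rational(1, 2)) = Pow(Add(7157, -41046), Rational(1, 2)) = Pow(-33889, Rational(1, 2)) = Mul(I, Pow(33889, Rational(1, 2)))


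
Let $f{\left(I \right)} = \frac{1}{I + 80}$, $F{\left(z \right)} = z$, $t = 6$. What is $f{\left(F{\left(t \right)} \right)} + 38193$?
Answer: $\frac{3284599}{86} \approx 38193.0$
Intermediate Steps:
$f{\left(I \right)} = \frac{1}{80 + I}$
$f{\left(F{\left(t \right)} \right)} + 38193 = \frac{1}{80 + 6} + 38193 = \frac{1}{86} + 38193 = \frac{3284599}{86}$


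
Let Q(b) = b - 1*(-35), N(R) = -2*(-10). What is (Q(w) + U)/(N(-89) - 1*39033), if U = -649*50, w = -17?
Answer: 32432/39013 ≈ 0.83131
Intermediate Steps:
N(R) = 20
Q(b) = 35 + b (Q(b) = b + 35 = 35 + b)
U = -32450
(Q(w) + U)/(N(-89) - 1*39033) = ((35 - 17) - 32450)/(20 - 1*39033) = (18 - 32450)/(20 - 39033) = -32432/(-39013) = -32432*(-1/39013) = 32432/39013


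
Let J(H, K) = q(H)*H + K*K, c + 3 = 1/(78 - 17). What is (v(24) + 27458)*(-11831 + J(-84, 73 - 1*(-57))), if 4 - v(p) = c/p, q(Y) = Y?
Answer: 243740084375/732 ≈ 3.3298e+8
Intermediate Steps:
c = -182/61 (c = -3 + 1/(78 - 17) = -3 + 1/61 = -182/61 ≈ -2.9836)
J(H, K) = H**2 + K**2 (J(H, K) = H*H + K*K = H**2 + K**2)
v(p) = 4 + 182/(61*p) (v(p) = 4 - (-182)/(61*p) = 4 + 182/(61*p))
(v(24) + 27458)*(-11831 + J(-84, 73 - 1*(-57))) = ((4 + (182/61)/24) + 27458)*(-11831 + ((-84)**2 + (73 - 1*(-57))**2)) = ((4 + (182/61)*(1/24)) + 27458)*(-11831 + (7056 + (73 + 57)**2)) = ((4 + 91/732) + 27458)*(-11831 + (7056 + 130**2)) = (3019/732 + 27458)*(-11831 + (7056 + 16900)) = 20102275*(-11831 + 23956)/732 = (20102275/732)*12125 = 243740084375/732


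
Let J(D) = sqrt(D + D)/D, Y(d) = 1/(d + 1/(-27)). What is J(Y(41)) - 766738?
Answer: -766738 + 2*sqrt(1659)/9 ≈ -7.6673e+5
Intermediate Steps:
Y(d) = 1/(-1/27 + d) (Y(d) = 1/(d - 1/27) = 1/(-1/27 + d))
J(D) = sqrt(2)/sqrt(D) (J(D) = sqrt(2*D)/D = (sqrt(2)*sqrt(D))/D = sqrt(2)/sqrt(D))
J(Y(41)) - 766738 = sqrt(2)/sqrt(27/(-1 + 27*41)) - 766738 = sqrt(2)/sqrt(27/(-1 + 1107)) - 766738 = sqrt(2)/sqrt(27/1106) - 766738 = sqrt(2)*(sqrt(3318)/9) - 766738 = 2*sqrt(1659)/9 - 766738 = -766738 + 2*sqrt(1659)/9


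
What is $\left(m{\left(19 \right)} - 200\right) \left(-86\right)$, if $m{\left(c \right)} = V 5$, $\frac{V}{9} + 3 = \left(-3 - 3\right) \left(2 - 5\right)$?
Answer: $-40850$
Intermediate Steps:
$V = 135$ ($V = -27 + 9 \left(-3 - 3\right) \left(2 - 5\right) = -27 + 9 \left(\left(-6\right) \left(-3\right)\right) = -27 + 9 \cdot 18 = -27 + 162 = 135$)
$m{\left(c \right)} = 675$ ($m{\left(c \right)} = 135 \cdot 5 = 675$)
$\left(m{\left(19 \right)} - 200\right) \left(-86\right) = \left(675 - 200\right) \left(-86\right) = 475 \left(-86\right) = -40850$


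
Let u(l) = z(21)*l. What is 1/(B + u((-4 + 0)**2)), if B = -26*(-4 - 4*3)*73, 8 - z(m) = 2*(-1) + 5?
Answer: 1/30448 ≈ 3.2843e-5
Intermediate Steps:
z(m) = 5 (z(m) = 8 - (2*(-1) + 5) = 8 - (-2 + 5) = 8 - 1*3 = 8 - 3 = 5)
B = 30368 (B = -26*(-4 - 12)*73 = -26*(-16)*73 = 416*73 = 30368)
u(l) = 5*l
1/(B + u((-4 + 0)**2)) = 1/(30368 + 5*(-4 + 0)**2) = 1/(30368 + 5*(-4)**2) = 1/(30368 + 5*16) = 1/(30368 + 80) = 1/30448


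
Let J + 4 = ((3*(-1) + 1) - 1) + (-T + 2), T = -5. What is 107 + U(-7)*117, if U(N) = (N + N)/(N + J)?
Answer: 341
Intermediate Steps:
J = 0 (J = -4 + (((3*(-1) + 1) - 1) + (-1*(-5) + 2)) = -4 + (((-3 + 1) - 1) + (5 + 2)) = -4 + ((-2 - 1) + 7) = -4 + (-3 + 7) = -4 + 4 = 0)
U(N) = 2 (U(N) = (N + N)/(N + 0) = (2*N)/N = 2)
107 + U(-7)*117 = 107 + 2*117 = 107 + 234 = 341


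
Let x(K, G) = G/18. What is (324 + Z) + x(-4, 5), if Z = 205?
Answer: 9527/18 ≈ 529.28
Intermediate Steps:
x(K, G) = G/18 (x(K, G) = G*(1/18) = G/18)
(324 + Z) + x(-4, 5) = (324 + 205) + (1/18)*5 = 529 + 5/18 = 9527/18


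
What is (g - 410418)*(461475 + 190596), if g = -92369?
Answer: -327852821877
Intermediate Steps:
(g - 410418)*(461475 + 190596) = (-92369 - 410418)*(461475 + 190596) = -502787*652071 = -327852821877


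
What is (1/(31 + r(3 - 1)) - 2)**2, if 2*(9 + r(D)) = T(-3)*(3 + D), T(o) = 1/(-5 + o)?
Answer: 459684/120409 ≈ 3.8177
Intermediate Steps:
r(D) = -147/16 - D/16 (r(D) = -9 + ((3 + D)/(-5 - 3))/2 = -9 + ((3 + D)/(-8))/2 = -9 + (-(3 + D)/8)/2 = -9 + (-3/8 - D/8)/2 = -9 + (-3/16 - D/16) = -147/16 - D/16)
(1/(31 + r(3 - 1)) - 2)**2 = (1/(31 + (-147/16 - (3 - 1)/16)) - 2)**2 = (1/(31 + (-147/16 - 1/16*2)) - 2)**2 = (1/(31 + (-147/16 - 1/8)) - 2)**2 = (1/(31 - 149/16) - 2)**2 = (1/(347/16) - 2)**2 = (16/347 - 2)**2 = (-678/347)**2 = 459684/120409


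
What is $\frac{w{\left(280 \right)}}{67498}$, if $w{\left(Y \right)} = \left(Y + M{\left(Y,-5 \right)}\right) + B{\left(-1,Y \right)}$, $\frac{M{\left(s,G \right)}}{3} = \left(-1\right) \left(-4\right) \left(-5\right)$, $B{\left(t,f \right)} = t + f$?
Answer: $\frac{499}{67498} \approx 0.0073928$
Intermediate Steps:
$B{\left(t,f \right)} = f + t$
$M{\left(s,G \right)} = -60$ ($M{\left(s,G \right)} = 3 \left(-1\right) \left(-4\right) \left(-5\right) = 3 \cdot 4 \left(-5\right) = 3 \left(-20\right) = -60$)
$w{\left(Y \right)} = -61 + 2 Y$ ($w{\left(Y \right)} = \left(Y - 60\right) + \left(Y - 1\right) = \left(-60 + Y\right) + \left(-1 + Y\right) = -61 + 2 Y$)
$\frac{w{\left(280 \right)}}{67498} = \frac{-61 + 2 \cdot 280}{67498} = \left(-61 + 560\right) \frac{1}{67498} = 499 \cdot \frac{1}{67498} = \frac{499}{67498}$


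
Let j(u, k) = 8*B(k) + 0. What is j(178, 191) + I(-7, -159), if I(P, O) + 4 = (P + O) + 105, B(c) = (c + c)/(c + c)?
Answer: -57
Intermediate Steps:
B(c) = 1 (B(c) = (2*c)/((2*c)) = (2*c)*(1/(2*c)) = 1)
I(P, O) = 101 + O + P (I(P, O) = -4 + ((P + O) + 105) = -4 + ((O + P) + 105) = -4 + (105 + O + P) = 101 + O + P)
j(u, k) = 8 (j(u, k) = 8*1 + 0 = 8 + 0 = 8)
j(178, 191) + I(-7, -159) = 8 + (101 - 159 - 7) = 8 - 65 = -57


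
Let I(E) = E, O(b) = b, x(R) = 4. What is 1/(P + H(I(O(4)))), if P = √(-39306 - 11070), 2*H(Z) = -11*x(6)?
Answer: -11/25430 - I*√12594/25430 ≈ -0.00043256 - 0.004413*I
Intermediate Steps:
H(Z) = -22 (H(Z) = (-11*4)/2 = (½)*(-44) = -22)
P = 2*I*√12594 (P = √(-50376) = 2*I*√12594 ≈ 224.45*I)
1/(P + H(I(O(4)))) = 1/(2*I*√12594 - 22) = 1/(-22 + 2*I*√12594)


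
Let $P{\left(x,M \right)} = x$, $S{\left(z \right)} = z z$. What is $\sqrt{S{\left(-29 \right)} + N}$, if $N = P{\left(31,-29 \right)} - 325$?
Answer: $\sqrt{547} \approx 23.388$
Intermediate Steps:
$S{\left(z \right)} = z^{2}$
$N = -294$ ($N = 31 - 325 = -294$)
$\sqrt{S{\left(-29 \right)} + N} = \sqrt{\left(-29\right)^{2} - 294} = \sqrt{841 - 294} = \sqrt{547}$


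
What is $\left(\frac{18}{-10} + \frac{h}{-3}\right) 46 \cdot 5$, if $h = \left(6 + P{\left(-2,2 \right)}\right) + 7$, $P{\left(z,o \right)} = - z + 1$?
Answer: $- \frac{4922}{3} \approx -1640.7$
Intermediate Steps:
$P{\left(z,o \right)} = 1 - z$
$h = 16$ ($h = \left(6 + \left(1 - -2\right)\right) + 7 = \left(6 + \left(1 + 2\right)\right) + 7 = \left(6 + 3\right) + 7 = 9 + 7 = 16$)
$\left(\frac{18}{-10} + \frac{h}{-3}\right) 46 \cdot 5 = \left(\frac{18}{-10} + \frac{16}{-3}\right) 46 \cdot 5 = \left(18 \left(- \frac{1}{10}\right) + 16 \left(- \frac{1}{3}\right)\right) 46 \cdot 5 = \left(- \frac{9}{5} - \frac{16}{3}\right) 46 \cdot 5 = \left(- \frac{107}{15}\right) 46 \cdot 5 = \left(- \frac{4922}{15}\right) 5 = - \frac{4922}{3}$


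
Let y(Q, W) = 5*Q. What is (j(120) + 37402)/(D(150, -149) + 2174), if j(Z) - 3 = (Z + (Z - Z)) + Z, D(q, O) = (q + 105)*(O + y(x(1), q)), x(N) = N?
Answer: -37645/34546 ≈ -1.0897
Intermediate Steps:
D(q, O) = (5 + O)*(105 + q) (D(q, O) = (q + 105)*(O + 5*1) = (105 + q)*(O + 5) = (105 + q)*(5 + O) = (5 + O)*(105 + q))
j(Z) = 3 + 2*Z (j(Z) = 3 + ((Z + (Z - Z)) + Z) = 3 + ((Z + 0) + Z) = 3 + (Z + Z) = 3 + 2*Z)
(j(120) + 37402)/(D(150, -149) + 2174) = ((3 + 2*120) + 37402)/((525 + 5*150 + 105*(-149) - 149*150) + 2174) = ((3 + 240) + 37402)/((525 + 750 - 15645 - 22350) + 2174) = (243 + 37402)/(-36720 + 2174) = 37645/(-34546) = 37645*(-1/34546) = -37645/34546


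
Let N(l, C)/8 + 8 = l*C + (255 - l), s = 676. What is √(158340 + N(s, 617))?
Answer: 2*√872911 ≈ 1868.6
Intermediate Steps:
N(l, C) = 1976 - 8*l + 8*C*l (N(l, C) = -64 + 8*(l*C + (255 - l)) = -64 + 8*(C*l + (255 - l)) = -64 + 8*(255 - l + C*l) = -64 + (2040 - 8*l + 8*C*l) = 1976 - 8*l + 8*C*l)
√(158340 + N(s, 617)) = √(158340 + (1976 - 8*676 + 8*617*676)) = √(158340 + (1976 - 5408 + 3336736)) = √(158340 + 3333304) = √3491644 = 2*√872911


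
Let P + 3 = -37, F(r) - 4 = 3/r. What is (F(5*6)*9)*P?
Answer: -1476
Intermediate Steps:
F(r) = 4 + 3/r
P = -40 (P = -3 - 37 = -40)
(F(5*6)*9)*P = ((4 + 3/((5*6)))*9)*(-40) = ((4 + 3/30)*9)*(-40) = ((4 + 3*(1/30))*9)*(-40) = ((4 + 1/10)*9)*(-40) = ((41/10)*9)*(-40) = (369/10)*(-40) = -1476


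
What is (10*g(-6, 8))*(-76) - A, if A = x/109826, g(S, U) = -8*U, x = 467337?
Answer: 5341469303/109826 ≈ 48636.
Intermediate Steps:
A = 467337/109826 ≈ 4.2552
(10*g(-6, 8))*(-76) - A = (10*(-8*8))*(-76) - 1*467337/109826 = (10*(-64))*(-76) - 467337/109826 = -640*(-76) - 467337/109826 = 48640 - 467337/109826 = 5341469303/109826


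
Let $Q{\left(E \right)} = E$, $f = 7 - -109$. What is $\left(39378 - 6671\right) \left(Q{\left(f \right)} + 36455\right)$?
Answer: $1196127697$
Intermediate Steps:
$f = 116$ ($f = 7 + 109 = 116$)
$\left(39378 - 6671\right) \left(Q{\left(f \right)} + 36455\right) = \left(39378 - 6671\right) \left(116 + 36455\right) = 32707 \cdot 36571 = 1196127697$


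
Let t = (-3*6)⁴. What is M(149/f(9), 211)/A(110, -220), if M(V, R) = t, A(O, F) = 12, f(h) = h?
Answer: 8748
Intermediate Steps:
t = 104976 (t = (-18)⁴ = 104976)
M(V, R) = 104976
M(149/f(9), 211)/A(110, -220) = 104976/12 = 104976*(1/12) = 8748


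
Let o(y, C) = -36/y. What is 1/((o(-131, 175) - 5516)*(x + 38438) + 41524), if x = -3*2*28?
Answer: -131/27646931556 ≈ -4.7383e-9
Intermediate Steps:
x = -168 (x = -6*28 = -168)
1/((o(-131, 175) - 5516)*(x + 38438) + 41524) = 1/((-36/(-131) - 5516)*(-168 + 38438) + 41524) = 1/((-36*(-1/131) - 5516)*38270 + 41524) = 1/((36/131 - 5516)*38270 + 41524) = 1/(-722560/131*38270 + 41524) = 1/(-27652371200/131 + 41524) = 1/(-27646931556/131) = -131/27646931556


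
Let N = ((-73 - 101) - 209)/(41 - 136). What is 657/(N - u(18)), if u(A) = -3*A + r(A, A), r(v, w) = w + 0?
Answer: 62415/3803 ≈ 16.412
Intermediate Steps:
N = 383/95 (N = (-174 - 209)/(-95) = -383*(-1/95) = 383/95 ≈ 4.0316)
r(v, w) = w
u(A) = -2*A (u(A) = -3*A + A = -2*A)
657/(N - u(18)) = 657/(383/95 - (-2)*18) = 657/(383/95 - 1*(-36)) = 657/(383/95 + 36) = 657/(3803/95) = 657*(95/3803) = 62415/3803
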